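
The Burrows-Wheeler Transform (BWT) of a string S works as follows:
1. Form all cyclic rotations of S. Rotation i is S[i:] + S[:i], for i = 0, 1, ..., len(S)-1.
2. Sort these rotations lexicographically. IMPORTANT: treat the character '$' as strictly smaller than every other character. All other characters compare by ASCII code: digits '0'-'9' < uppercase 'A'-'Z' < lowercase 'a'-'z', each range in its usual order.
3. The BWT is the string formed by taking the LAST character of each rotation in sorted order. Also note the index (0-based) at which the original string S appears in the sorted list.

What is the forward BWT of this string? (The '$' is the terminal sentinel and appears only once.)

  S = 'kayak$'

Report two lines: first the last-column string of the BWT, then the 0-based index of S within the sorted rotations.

All 6 rotations (rotation i = S[i:]+S[:i]):
  rot[0] = kayak$
  rot[1] = ayak$k
  rot[2] = yak$ka
  rot[3] = ak$kay
  rot[4] = k$kaya
  rot[5] = $kayak
Sorted (with $ < everything):
  sorted[0] = $kayak  (last char: 'k')
  sorted[1] = ak$kay  (last char: 'y')
  sorted[2] = ayak$k  (last char: 'k')
  sorted[3] = k$kaya  (last char: 'a')
  sorted[4] = kayak$  (last char: '$')
  sorted[5] = yak$ka  (last char: 'a')
Last column: kyka$a
Original string S is at sorted index 4

Answer: kyka$a
4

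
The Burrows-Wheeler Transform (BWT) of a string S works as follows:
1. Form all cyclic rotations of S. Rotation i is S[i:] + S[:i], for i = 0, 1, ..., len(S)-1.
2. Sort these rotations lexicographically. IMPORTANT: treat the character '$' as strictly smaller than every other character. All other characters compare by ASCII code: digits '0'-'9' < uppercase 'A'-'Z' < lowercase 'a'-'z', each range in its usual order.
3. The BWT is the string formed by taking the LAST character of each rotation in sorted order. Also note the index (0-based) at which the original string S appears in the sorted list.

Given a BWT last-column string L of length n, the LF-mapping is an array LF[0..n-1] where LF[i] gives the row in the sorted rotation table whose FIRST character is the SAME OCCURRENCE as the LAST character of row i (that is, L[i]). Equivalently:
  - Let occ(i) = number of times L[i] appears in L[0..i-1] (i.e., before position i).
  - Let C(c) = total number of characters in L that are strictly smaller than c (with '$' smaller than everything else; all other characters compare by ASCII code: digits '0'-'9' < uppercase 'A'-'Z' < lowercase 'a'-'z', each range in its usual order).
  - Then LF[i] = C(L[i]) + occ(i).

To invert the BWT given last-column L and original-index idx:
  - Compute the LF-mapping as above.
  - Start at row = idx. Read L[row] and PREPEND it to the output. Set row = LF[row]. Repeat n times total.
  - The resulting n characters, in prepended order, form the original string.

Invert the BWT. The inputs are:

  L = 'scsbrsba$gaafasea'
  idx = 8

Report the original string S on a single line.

LF mapping: 13 8 14 6 12 15 7 1 0 11 2 3 10 4 16 9 5
Walk LF starting at row 8, prepending L[row]:
  step 1: row=8, L[8]='$', prepend. Next row=LF[8]=0
  step 2: row=0, L[0]='s', prepend. Next row=LF[0]=13
  step 3: row=13, L[13]='a', prepend. Next row=LF[13]=4
  step 4: row=4, L[4]='r', prepend. Next row=LF[4]=12
  step 5: row=12, L[12]='f', prepend. Next row=LF[12]=10
  step 6: row=10, L[10]='a', prepend. Next row=LF[10]=2
  step 7: row=2, L[2]='s', prepend. Next row=LF[2]=14
  step 8: row=14, L[14]='s', prepend. Next row=LF[14]=16
  step 9: row=16, L[16]='a', prepend. Next row=LF[16]=5
  step 10: row=5, L[5]='s', prepend. Next row=LF[5]=15
  step 11: row=15, L[15]='e', prepend. Next row=LF[15]=9
  step 12: row=9, L[9]='g', prepend. Next row=LF[9]=11
  step 13: row=11, L[11]='a', prepend. Next row=LF[11]=3
  step 14: row=3, L[3]='b', prepend. Next row=LF[3]=6
  step 15: row=6, L[6]='b', prepend. Next row=LF[6]=7
  step 16: row=7, L[7]='a', prepend. Next row=LF[7]=1
  step 17: row=1, L[1]='c', prepend. Next row=LF[1]=8
Reversed output: cabbagesassafras$

Answer: cabbagesassafras$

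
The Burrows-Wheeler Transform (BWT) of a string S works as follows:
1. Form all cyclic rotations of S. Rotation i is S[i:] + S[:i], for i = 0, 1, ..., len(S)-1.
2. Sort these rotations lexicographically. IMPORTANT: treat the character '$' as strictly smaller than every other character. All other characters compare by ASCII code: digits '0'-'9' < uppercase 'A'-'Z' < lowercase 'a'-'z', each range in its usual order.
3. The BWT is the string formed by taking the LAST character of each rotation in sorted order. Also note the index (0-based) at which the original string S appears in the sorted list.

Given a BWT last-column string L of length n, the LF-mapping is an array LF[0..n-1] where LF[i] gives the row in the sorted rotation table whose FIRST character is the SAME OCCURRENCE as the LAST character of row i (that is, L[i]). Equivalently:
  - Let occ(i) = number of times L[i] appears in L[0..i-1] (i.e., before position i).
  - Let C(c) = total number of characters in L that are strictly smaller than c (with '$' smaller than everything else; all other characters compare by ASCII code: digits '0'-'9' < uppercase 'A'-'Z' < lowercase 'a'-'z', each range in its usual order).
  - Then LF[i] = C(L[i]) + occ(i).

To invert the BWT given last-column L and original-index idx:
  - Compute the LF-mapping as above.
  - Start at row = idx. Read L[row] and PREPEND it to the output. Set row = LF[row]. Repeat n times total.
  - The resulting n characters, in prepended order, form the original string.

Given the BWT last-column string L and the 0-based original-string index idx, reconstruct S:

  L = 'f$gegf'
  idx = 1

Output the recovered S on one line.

Answer: efggf$

Derivation:
LF mapping: 2 0 4 1 5 3
Walk LF starting at row 1, prepending L[row]:
  step 1: row=1, L[1]='$', prepend. Next row=LF[1]=0
  step 2: row=0, L[0]='f', prepend. Next row=LF[0]=2
  step 3: row=2, L[2]='g', prepend. Next row=LF[2]=4
  step 4: row=4, L[4]='g', prepend. Next row=LF[4]=5
  step 5: row=5, L[5]='f', prepend. Next row=LF[5]=3
  step 6: row=3, L[3]='e', prepend. Next row=LF[3]=1
Reversed output: efggf$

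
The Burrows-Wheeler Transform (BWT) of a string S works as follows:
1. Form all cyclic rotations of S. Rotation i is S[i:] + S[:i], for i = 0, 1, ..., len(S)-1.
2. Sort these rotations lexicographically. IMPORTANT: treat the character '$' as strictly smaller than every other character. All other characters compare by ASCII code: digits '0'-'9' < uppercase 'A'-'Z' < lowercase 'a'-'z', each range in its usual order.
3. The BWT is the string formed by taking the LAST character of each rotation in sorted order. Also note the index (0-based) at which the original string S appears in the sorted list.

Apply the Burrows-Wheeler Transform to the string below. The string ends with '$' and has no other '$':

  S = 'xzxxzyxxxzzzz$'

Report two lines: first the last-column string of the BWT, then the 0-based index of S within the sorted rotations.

All 14 rotations (rotation i = S[i:]+S[:i]):
  rot[0] = xzxxzyxxxzzzz$
  rot[1] = zxxzyxxxzzzz$x
  rot[2] = xxzyxxxzzzz$xz
  rot[3] = xzyxxxzzzz$xzx
  rot[4] = zyxxxzzzz$xzxx
  rot[5] = yxxxzzzz$xzxxz
  rot[6] = xxxzzzz$xzxxzy
  rot[7] = xxzzzz$xzxxzyx
  rot[8] = xzzzz$xzxxzyxx
  rot[9] = zzzz$xzxxzyxxx
  rot[10] = zzz$xzxxzyxxxz
  rot[11] = zz$xzxxzyxxxzz
  rot[12] = z$xzxxzyxxxzzz
  rot[13] = $xzxxzyxxxzzzz
Sorted (with $ < everything):
  sorted[0] = $xzxxzyxxxzzzz  (last char: 'z')
  sorted[1] = xxxzzzz$xzxxzy  (last char: 'y')
  sorted[2] = xxzyxxxzzzz$xz  (last char: 'z')
  sorted[3] = xxzzzz$xzxxzyx  (last char: 'x')
  sorted[4] = xzxxzyxxxzzzz$  (last char: '$')
  sorted[5] = xzyxxxzzzz$xzx  (last char: 'x')
  sorted[6] = xzzzz$xzxxzyxx  (last char: 'x')
  sorted[7] = yxxxzzzz$xzxxz  (last char: 'z')
  sorted[8] = z$xzxxzyxxxzzz  (last char: 'z')
  sorted[9] = zxxzyxxxzzzz$x  (last char: 'x')
  sorted[10] = zyxxxzzzz$xzxx  (last char: 'x')
  sorted[11] = zz$xzxxzyxxxzz  (last char: 'z')
  sorted[12] = zzz$xzxxzyxxxz  (last char: 'z')
  sorted[13] = zzzz$xzxxzyxxx  (last char: 'x')
Last column: zyzx$xxzzxxzzx
Original string S is at sorted index 4

Answer: zyzx$xxzzxxzzx
4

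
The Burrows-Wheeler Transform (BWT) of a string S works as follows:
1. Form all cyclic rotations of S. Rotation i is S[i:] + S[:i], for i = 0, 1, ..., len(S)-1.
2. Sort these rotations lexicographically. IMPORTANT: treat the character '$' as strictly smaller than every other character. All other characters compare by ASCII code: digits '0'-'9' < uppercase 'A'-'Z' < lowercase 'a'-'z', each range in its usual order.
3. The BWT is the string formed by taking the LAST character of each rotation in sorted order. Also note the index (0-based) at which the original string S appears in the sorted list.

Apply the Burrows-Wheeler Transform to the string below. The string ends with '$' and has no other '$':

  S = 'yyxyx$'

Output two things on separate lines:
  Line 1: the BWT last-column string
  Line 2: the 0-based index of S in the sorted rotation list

Answer: xyyxy$
5

Derivation:
All 6 rotations (rotation i = S[i:]+S[:i]):
  rot[0] = yyxyx$
  rot[1] = yxyx$y
  rot[2] = xyx$yy
  rot[3] = yx$yyx
  rot[4] = x$yyxy
  rot[5] = $yyxyx
Sorted (with $ < everything):
  sorted[0] = $yyxyx  (last char: 'x')
  sorted[1] = x$yyxy  (last char: 'y')
  sorted[2] = xyx$yy  (last char: 'y')
  sorted[3] = yx$yyx  (last char: 'x')
  sorted[4] = yxyx$y  (last char: 'y')
  sorted[5] = yyxyx$  (last char: '$')
Last column: xyyxy$
Original string S is at sorted index 5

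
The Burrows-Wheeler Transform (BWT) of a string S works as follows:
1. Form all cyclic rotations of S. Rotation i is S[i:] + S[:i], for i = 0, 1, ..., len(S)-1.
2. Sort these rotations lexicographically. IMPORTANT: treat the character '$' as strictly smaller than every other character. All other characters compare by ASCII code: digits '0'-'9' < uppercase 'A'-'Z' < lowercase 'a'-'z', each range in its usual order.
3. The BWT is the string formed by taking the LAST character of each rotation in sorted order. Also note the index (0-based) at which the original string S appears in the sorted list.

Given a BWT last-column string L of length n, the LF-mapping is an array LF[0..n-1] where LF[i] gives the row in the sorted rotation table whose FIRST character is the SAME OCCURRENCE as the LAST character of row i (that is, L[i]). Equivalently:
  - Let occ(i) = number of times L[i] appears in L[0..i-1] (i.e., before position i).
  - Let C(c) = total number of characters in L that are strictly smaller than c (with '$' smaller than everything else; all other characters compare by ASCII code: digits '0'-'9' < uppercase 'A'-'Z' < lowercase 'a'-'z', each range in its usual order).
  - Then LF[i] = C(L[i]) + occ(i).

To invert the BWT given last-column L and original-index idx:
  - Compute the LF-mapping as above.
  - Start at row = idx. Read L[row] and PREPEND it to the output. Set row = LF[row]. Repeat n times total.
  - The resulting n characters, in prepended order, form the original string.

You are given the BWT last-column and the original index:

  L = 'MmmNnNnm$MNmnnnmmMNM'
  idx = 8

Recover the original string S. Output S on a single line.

Answer: NnmnMnmnNNMnmmNmMmM$

Derivation:
LF mapping: 1 9 10 5 15 6 16 11 0 2 7 12 17 18 19 13 14 3 8 4
Walk LF starting at row 8, prepending L[row]:
  step 1: row=8, L[8]='$', prepend. Next row=LF[8]=0
  step 2: row=0, L[0]='M', prepend. Next row=LF[0]=1
  step 3: row=1, L[1]='m', prepend. Next row=LF[1]=9
  step 4: row=9, L[9]='M', prepend. Next row=LF[9]=2
  step 5: row=2, L[2]='m', prepend. Next row=LF[2]=10
  step 6: row=10, L[10]='N', prepend. Next row=LF[10]=7
  step 7: row=7, L[7]='m', prepend. Next row=LF[7]=11
  step 8: row=11, L[11]='m', prepend. Next row=LF[11]=12
  step 9: row=12, L[12]='n', prepend. Next row=LF[12]=17
  step 10: row=17, L[17]='M', prepend. Next row=LF[17]=3
  step 11: row=3, L[3]='N', prepend. Next row=LF[3]=5
  step 12: row=5, L[5]='N', prepend. Next row=LF[5]=6
  step 13: row=6, L[6]='n', prepend. Next row=LF[6]=16
  step 14: row=16, L[16]='m', prepend. Next row=LF[16]=14
  step 15: row=14, L[14]='n', prepend. Next row=LF[14]=19
  step 16: row=19, L[19]='M', prepend. Next row=LF[19]=4
  step 17: row=4, L[4]='n', prepend. Next row=LF[4]=15
  step 18: row=15, L[15]='m', prepend. Next row=LF[15]=13
  step 19: row=13, L[13]='n', prepend. Next row=LF[13]=18
  step 20: row=18, L[18]='N', prepend. Next row=LF[18]=8
Reversed output: NnmnMnmnNNMnmmNmMmM$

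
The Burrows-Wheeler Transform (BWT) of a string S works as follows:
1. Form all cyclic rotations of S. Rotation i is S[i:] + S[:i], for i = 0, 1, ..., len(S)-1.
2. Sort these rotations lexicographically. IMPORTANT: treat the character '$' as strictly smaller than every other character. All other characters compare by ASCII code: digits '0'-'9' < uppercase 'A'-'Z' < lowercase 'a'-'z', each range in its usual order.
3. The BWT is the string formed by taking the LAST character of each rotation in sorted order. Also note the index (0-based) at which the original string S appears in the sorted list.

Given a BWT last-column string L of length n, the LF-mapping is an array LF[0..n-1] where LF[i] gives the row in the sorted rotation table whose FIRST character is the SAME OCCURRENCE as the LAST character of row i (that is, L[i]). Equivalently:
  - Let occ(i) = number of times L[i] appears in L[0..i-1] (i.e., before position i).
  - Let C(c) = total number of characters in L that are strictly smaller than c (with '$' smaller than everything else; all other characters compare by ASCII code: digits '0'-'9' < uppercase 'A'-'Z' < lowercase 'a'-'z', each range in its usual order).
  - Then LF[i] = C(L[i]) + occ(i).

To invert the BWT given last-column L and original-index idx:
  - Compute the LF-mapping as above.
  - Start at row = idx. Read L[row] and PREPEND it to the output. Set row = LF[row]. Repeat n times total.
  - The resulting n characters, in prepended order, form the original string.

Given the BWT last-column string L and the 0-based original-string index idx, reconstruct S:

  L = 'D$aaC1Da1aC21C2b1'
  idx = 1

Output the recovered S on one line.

Answer: 12D2aC1baCa1a1CD$

Derivation:
LF mapping: 10 0 12 13 7 1 11 14 2 15 8 5 3 9 6 16 4
Walk LF starting at row 1, prepending L[row]:
  step 1: row=1, L[1]='$', prepend. Next row=LF[1]=0
  step 2: row=0, L[0]='D', prepend. Next row=LF[0]=10
  step 3: row=10, L[10]='C', prepend. Next row=LF[10]=8
  step 4: row=8, L[8]='1', prepend. Next row=LF[8]=2
  step 5: row=2, L[2]='a', prepend. Next row=LF[2]=12
  step 6: row=12, L[12]='1', prepend. Next row=LF[12]=3
  step 7: row=3, L[3]='a', prepend. Next row=LF[3]=13
  step 8: row=13, L[13]='C', prepend. Next row=LF[13]=9
  step 9: row=9, L[9]='a', prepend. Next row=LF[9]=15
  step 10: row=15, L[15]='b', prepend. Next row=LF[15]=16
  step 11: row=16, L[16]='1', prepend. Next row=LF[16]=4
  step 12: row=4, L[4]='C', prepend. Next row=LF[4]=7
  step 13: row=7, L[7]='a', prepend. Next row=LF[7]=14
  step 14: row=14, L[14]='2', prepend. Next row=LF[14]=6
  step 15: row=6, L[6]='D', prepend. Next row=LF[6]=11
  step 16: row=11, L[11]='2', prepend. Next row=LF[11]=5
  step 17: row=5, L[5]='1', prepend. Next row=LF[5]=1
Reversed output: 12D2aC1baCa1a1CD$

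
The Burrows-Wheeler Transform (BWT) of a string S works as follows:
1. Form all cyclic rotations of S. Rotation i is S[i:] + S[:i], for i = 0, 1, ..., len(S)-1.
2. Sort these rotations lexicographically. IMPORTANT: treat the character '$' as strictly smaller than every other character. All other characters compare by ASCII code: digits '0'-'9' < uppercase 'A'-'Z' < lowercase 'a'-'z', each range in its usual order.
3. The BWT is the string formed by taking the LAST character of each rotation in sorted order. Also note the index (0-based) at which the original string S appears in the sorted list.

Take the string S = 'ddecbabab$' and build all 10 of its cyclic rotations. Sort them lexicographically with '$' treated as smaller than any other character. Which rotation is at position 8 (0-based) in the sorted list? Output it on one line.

All 10 rotations (rotation i = S[i:]+S[:i]):
  rot[0] = ddecbabab$
  rot[1] = decbabab$d
  rot[2] = ecbabab$dd
  rot[3] = cbabab$dde
  rot[4] = babab$ddec
  rot[5] = abab$ddecb
  rot[6] = bab$ddecba
  rot[7] = ab$ddecbab
  rot[8] = b$ddecbaba
  rot[9] = $ddecbabab
Sorted (with $ < everything):
  sorted[0] = $ddecbabab
  sorted[1] = ab$ddecbab
  sorted[2] = abab$ddecb
  sorted[3] = b$ddecbaba
  sorted[4] = bab$ddecba
  sorted[5] = babab$ddec
  sorted[6] = cbabab$dde
  sorted[7] = ddecbabab$
  sorted[8] = decbabab$d
  sorted[9] = ecbabab$dd
sorted[8] = decbabab$d

Answer: decbabab$d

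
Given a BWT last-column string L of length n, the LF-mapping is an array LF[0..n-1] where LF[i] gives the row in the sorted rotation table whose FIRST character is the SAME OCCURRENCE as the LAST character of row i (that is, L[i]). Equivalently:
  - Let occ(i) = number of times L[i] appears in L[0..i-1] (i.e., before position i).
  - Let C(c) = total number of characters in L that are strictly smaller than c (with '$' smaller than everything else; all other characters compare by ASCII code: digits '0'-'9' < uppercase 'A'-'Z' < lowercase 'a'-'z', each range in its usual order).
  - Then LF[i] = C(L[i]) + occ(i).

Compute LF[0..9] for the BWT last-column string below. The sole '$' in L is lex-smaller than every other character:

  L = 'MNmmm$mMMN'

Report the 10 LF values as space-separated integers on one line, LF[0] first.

Char counts: '$':1, 'M':3, 'N':2, 'm':4
C (first-col start): C('$')=0, C('M')=1, C('N')=4, C('m')=6
L[0]='M': occ=0, LF[0]=C('M')+0=1+0=1
L[1]='N': occ=0, LF[1]=C('N')+0=4+0=4
L[2]='m': occ=0, LF[2]=C('m')+0=6+0=6
L[3]='m': occ=1, LF[3]=C('m')+1=6+1=7
L[4]='m': occ=2, LF[4]=C('m')+2=6+2=8
L[5]='$': occ=0, LF[5]=C('$')+0=0+0=0
L[6]='m': occ=3, LF[6]=C('m')+3=6+3=9
L[7]='M': occ=1, LF[7]=C('M')+1=1+1=2
L[8]='M': occ=2, LF[8]=C('M')+2=1+2=3
L[9]='N': occ=1, LF[9]=C('N')+1=4+1=5

Answer: 1 4 6 7 8 0 9 2 3 5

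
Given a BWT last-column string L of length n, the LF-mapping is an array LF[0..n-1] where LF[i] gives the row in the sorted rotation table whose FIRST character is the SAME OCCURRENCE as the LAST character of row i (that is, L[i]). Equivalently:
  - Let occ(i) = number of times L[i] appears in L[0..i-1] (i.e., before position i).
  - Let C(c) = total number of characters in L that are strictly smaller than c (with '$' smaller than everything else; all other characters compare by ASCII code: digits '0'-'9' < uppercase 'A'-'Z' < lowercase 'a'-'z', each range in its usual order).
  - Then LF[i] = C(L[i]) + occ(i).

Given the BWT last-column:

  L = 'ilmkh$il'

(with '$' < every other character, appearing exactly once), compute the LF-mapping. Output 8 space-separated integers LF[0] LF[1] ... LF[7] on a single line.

Answer: 2 5 7 4 1 0 3 6

Derivation:
Char counts: '$':1, 'h':1, 'i':2, 'k':1, 'l':2, 'm':1
C (first-col start): C('$')=0, C('h')=1, C('i')=2, C('k')=4, C('l')=5, C('m')=7
L[0]='i': occ=0, LF[0]=C('i')+0=2+0=2
L[1]='l': occ=0, LF[1]=C('l')+0=5+0=5
L[2]='m': occ=0, LF[2]=C('m')+0=7+0=7
L[3]='k': occ=0, LF[3]=C('k')+0=4+0=4
L[4]='h': occ=0, LF[4]=C('h')+0=1+0=1
L[5]='$': occ=0, LF[5]=C('$')+0=0+0=0
L[6]='i': occ=1, LF[6]=C('i')+1=2+1=3
L[7]='l': occ=1, LF[7]=C('l')+1=5+1=6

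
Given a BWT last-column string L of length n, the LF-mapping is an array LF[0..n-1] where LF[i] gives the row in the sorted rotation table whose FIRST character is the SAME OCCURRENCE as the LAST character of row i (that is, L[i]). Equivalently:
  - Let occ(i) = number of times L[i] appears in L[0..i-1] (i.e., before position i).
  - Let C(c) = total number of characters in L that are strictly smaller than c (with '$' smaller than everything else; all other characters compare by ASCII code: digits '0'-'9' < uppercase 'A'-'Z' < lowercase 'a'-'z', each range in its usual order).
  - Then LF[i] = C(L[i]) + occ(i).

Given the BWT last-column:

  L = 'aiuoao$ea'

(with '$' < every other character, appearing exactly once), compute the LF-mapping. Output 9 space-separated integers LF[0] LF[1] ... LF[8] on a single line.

Answer: 1 5 8 6 2 7 0 4 3

Derivation:
Char counts: '$':1, 'a':3, 'e':1, 'i':1, 'o':2, 'u':1
C (first-col start): C('$')=0, C('a')=1, C('e')=4, C('i')=5, C('o')=6, C('u')=8
L[0]='a': occ=0, LF[0]=C('a')+0=1+0=1
L[1]='i': occ=0, LF[1]=C('i')+0=5+0=5
L[2]='u': occ=0, LF[2]=C('u')+0=8+0=8
L[3]='o': occ=0, LF[3]=C('o')+0=6+0=6
L[4]='a': occ=1, LF[4]=C('a')+1=1+1=2
L[5]='o': occ=1, LF[5]=C('o')+1=6+1=7
L[6]='$': occ=0, LF[6]=C('$')+0=0+0=0
L[7]='e': occ=0, LF[7]=C('e')+0=4+0=4
L[8]='a': occ=2, LF[8]=C('a')+2=1+2=3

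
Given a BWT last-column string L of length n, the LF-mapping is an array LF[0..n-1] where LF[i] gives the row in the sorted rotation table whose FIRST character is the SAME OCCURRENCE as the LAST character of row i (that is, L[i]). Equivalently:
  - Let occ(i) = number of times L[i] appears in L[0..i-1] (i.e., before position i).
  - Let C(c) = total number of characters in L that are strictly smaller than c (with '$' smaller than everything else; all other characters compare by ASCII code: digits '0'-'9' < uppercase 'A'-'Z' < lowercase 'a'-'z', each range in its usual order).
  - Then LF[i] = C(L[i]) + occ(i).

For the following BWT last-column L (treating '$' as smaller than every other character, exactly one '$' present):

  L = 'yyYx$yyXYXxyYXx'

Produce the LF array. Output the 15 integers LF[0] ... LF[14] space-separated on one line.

Char counts: '$':1, 'X':3, 'Y':3, 'x':3, 'y':5
C (first-col start): C('$')=0, C('X')=1, C('Y')=4, C('x')=7, C('y')=10
L[0]='y': occ=0, LF[0]=C('y')+0=10+0=10
L[1]='y': occ=1, LF[1]=C('y')+1=10+1=11
L[2]='Y': occ=0, LF[2]=C('Y')+0=4+0=4
L[3]='x': occ=0, LF[3]=C('x')+0=7+0=7
L[4]='$': occ=0, LF[4]=C('$')+0=0+0=0
L[5]='y': occ=2, LF[5]=C('y')+2=10+2=12
L[6]='y': occ=3, LF[6]=C('y')+3=10+3=13
L[7]='X': occ=0, LF[7]=C('X')+0=1+0=1
L[8]='Y': occ=1, LF[8]=C('Y')+1=4+1=5
L[9]='X': occ=1, LF[9]=C('X')+1=1+1=2
L[10]='x': occ=1, LF[10]=C('x')+1=7+1=8
L[11]='y': occ=4, LF[11]=C('y')+4=10+4=14
L[12]='Y': occ=2, LF[12]=C('Y')+2=4+2=6
L[13]='X': occ=2, LF[13]=C('X')+2=1+2=3
L[14]='x': occ=2, LF[14]=C('x')+2=7+2=9

Answer: 10 11 4 7 0 12 13 1 5 2 8 14 6 3 9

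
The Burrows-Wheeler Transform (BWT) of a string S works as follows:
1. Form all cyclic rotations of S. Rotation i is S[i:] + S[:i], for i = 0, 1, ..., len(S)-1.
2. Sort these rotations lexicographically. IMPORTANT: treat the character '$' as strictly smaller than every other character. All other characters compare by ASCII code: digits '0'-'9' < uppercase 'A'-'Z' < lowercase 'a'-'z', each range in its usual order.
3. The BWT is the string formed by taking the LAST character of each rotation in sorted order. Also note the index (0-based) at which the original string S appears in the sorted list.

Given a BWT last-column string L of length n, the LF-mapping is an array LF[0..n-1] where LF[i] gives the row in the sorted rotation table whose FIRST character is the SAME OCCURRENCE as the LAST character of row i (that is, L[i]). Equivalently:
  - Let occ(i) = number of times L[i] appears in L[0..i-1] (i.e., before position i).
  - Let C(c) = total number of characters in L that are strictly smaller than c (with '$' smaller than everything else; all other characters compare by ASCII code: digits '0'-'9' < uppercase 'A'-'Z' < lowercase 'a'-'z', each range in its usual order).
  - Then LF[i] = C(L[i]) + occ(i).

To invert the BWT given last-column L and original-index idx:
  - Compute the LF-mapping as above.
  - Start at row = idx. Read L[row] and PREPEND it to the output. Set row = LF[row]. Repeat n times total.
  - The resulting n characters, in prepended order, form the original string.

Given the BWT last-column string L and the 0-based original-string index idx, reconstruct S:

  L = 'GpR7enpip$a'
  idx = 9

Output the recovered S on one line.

LF mapping: 2 8 3 1 5 7 9 6 10 0 4
Walk LF starting at row 9, prepending L[row]:
  step 1: row=9, L[9]='$', prepend. Next row=LF[9]=0
  step 2: row=0, L[0]='G', prepend. Next row=LF[0]=2
  step 3: row=2, L[2]='R', prepend. Next row=LF[2]=3
  step 4: row=3, L[3]='7', prepend. Next row=LF[3]=1
  step 5: row=1, L[1]='p', prepend. Next row=LF[1]=8
  step 6: row=8, L[8]='p', prepend. Next row=LF[8]=10
  step 7: row=10, L[10]='a', prepend. Next row=LF[10]=4
  step 8: row=4, L[4]='e', prepend. Next row=LF[4]=5
  step 9: row=5, L[5]='n', prepend. Next row=LF[5]=7
  step 10: row=7, L[7]='i', prepend. Next row=LF[7]=6
  step 11: row=6, L[6]='p', prepend. Next row=LF[6]=9
Reversed output: pineapp7RG$

Answer: pineapp7RG$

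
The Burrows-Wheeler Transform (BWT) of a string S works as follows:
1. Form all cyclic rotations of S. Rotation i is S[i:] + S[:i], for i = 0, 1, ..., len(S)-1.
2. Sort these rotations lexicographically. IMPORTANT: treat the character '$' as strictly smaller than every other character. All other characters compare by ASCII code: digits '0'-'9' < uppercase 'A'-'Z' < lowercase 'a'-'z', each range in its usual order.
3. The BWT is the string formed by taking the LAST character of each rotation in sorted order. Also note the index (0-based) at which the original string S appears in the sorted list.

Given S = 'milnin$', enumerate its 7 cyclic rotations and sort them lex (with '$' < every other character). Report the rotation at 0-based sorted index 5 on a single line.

All 7 rotations (rotation i = S[i:]+S[:i]):
  rot[0] = milnin$
  rot[1] = ilnin$m
  rot[2] = lnin$mi
  rot[3] = nin$mil
  rot[4] = in$miln
  rot[5] = n$milni
  rot[6] = $milnin
Sorted (with $ < everything):
  sorted[0] = $milnin
  sorted[1] = ilnin$m
  sorted[2] = in$miln
  sorted[3] = lnin$mi
  sorted[4] = milnin$
  sorted[5] = n$milni
  sorted[6] = nin$mil
sorted[5] = n$milni

Answer: n$milni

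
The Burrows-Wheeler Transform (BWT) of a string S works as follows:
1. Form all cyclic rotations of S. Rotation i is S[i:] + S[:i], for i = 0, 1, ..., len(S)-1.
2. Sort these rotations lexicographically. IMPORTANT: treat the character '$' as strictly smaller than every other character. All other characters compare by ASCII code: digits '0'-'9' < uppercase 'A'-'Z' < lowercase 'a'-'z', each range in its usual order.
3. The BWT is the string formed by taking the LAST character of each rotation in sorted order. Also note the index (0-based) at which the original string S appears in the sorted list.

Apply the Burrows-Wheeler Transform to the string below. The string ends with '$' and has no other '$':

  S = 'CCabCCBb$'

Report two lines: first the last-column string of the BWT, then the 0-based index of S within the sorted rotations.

All 9 rotations (rotation i = S[i:]+S[:i]):
  rot[0] = CCabCCBb$
  rot[1] = CabCCBb$C
  rot[2] = abCCBb$CC
  rot[3] = bCCBb$CCa
  rot[4] = CCBb$CCab
  rot[5] = CBb$CCabC
  rot[6] = Bb$CCabCC
  rot[7] = b$CCabCCB
  rot[8] = $CCabCCBb
Sorted (with $ < everything):
  sorted[0] = $CCabCCBb  (last char: 'b')
  sorted[1] = Bb$CCabCC  (last char: 'C')
  sorted[2] = CBb$CCabC  (last char: 'C')
  sorted[3] = CCBb$CCab  (last char: 'b')
  sorted[4] = CCabCCBb$  (last char: '$')
  sorted[5] = CabCCBb$C  (last char: 'C')
  sorted[6] = abCCBb$CC  (last char: 'C')
  sorted[7] = b$CCabCCB  (last char: 'B')
  sorted[8] = bCCBb$CCa  (last char: 'a')
Last column: bCCb$CCBa
Original string S is at sorted index 4

Answer: bCCb$CCBa
4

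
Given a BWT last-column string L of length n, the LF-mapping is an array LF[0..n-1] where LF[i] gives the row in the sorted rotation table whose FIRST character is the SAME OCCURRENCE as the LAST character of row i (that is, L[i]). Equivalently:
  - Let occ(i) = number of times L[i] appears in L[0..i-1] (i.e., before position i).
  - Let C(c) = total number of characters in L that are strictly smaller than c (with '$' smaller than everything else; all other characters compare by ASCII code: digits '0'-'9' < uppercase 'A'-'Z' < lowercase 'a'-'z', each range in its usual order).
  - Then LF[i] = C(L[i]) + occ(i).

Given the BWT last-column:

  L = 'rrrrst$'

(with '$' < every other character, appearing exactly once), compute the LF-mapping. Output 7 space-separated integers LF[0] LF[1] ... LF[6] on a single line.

Answer: 1 2 3 4 5 6 0

Derivation:
Char counts: '$':1, 'r':4, 's':1, 't':1
C (first-col start): C('$')=0, C('r')=1, C('s')=5, C('t')=6
L[0]='r': occ=0, LF[0]=C('r')+0=1+0=1
L[1]='r': occ=1, LF[1]=C('r')+1=1+1=2
L[2]='r': occ=2, LF[2]=C('r')+2=1+2=3
L[3]='r': occ=3, LF[3]=C('r')+3=1+3=4
L[4]='s': occ=0, LF[4]=C('s')+0=5+0=5
L[5]='t': occ=0, LF[5]=C('t')+0=6+0=6
L[6]='$': occ=0, LF[6]=C('$')+0=0+0=0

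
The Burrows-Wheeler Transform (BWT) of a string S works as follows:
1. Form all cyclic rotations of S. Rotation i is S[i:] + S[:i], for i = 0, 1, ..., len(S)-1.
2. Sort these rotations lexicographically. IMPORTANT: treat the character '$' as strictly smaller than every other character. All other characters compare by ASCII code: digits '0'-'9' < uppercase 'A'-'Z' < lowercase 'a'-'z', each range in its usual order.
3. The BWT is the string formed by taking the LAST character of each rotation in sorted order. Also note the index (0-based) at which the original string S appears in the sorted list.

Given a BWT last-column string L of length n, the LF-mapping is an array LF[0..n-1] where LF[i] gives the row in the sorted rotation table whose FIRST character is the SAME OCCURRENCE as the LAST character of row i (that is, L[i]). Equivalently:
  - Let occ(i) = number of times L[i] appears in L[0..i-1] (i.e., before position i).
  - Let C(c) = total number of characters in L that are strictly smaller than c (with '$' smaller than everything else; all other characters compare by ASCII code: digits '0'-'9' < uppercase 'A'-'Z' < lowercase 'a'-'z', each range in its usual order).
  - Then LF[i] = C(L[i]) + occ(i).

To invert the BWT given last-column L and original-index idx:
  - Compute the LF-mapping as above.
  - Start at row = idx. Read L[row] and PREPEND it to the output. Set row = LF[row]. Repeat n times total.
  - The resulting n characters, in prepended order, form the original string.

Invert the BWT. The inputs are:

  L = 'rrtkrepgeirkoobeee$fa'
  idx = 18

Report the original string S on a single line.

LF mapping: 16 17 20 11 18 3 15 9 4 10 19 12 13 14 2 5 6 7 0 8 1
Walk LF starting at row 18, prepending L[row]:
  step 1: row=18, L[18]='$', prepend. Next row=LF[18]=0
  step 2: row=0, L[0]='r', prepend. Next row=LF[0]=16
  step 3: row=16, L[16]='e', prepend. Next row=LF[16]=6
  step 4: row=6, L[6]='p', prepend. Next row=LF[6]=15
  step 5: row=15, L[15]='e', prepend. Next row=LF[15]=5
  step 6: row=5, L[5]='e', prepend. Next row=LF[5]=3
  step 7: row=3, L[3]='k', prepend. Next row=LF[3]=11
  step 8: row=11, L[11]='k', prepend. Next row=LF[11]=12
  step 9: row=12, L[12]='o', prepend. Next row=LF[12]=13
  step 10: row=13, L[13]='o', prepend. Next row=LF[13]=14
  step 11: row=14, L[14]='b', prepend. Next row=LF[14]=2
  step 12: row=2, L[2]='t', prepend. Next row=LF[2]=20
  step 13: row=20, L[20]='a', prepend. Next row=LF[20]=1
  step 14: row=1, L[1]='r', prepend. Next row=LF[1]=17
  step 15: row=17, L[17]='e', prepend. Next row=LF[17]=7
  step 16: row=7, L[7]='g', prepend. Next row=LF[7]=9
  step 17: row=9, L[9]='i', prepend. Next row=LF[9]=10
  step 18: row=10, L[10]='r', prepend. Next row=LF[10]=19
  step 19: row=19, L[19]='f', prepend. Next row=LF[19]=8
  step 20: row=8, L[8]='e', prepend. Next row=LF[8]=4
  step 21: row=4, L[4]='r', prepend. Next row=LF[4]=18
Reversed output: refrigeratbookkeeper$

Answer: refrigeratbookkeeper$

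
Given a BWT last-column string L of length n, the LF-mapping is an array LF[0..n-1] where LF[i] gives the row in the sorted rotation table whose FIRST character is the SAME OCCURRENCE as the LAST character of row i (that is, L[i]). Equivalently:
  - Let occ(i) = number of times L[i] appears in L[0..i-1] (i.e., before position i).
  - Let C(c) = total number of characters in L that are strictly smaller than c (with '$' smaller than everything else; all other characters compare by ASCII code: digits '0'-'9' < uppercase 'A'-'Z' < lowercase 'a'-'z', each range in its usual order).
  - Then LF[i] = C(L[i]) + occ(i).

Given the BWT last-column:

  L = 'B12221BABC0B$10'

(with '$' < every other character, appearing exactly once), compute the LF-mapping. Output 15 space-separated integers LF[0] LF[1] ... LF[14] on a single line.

Char counts: '$':1, '0':2, '1':3, '2':3, 'A':1, 'B':4, 'C':1
C (first-col start): C('$')=0, C('0')=1, C('1')=3, C('2')=6, C('A')=9, C('B')=10, C('C')=14
L[0]='B': occ=0, LF[0]=C('B')+0=10+0=10
L[1]='1': occ=0, LF[1]=C('1')+0=3+0=3
L[2]='2': occ=0, LF[2]=C('2')+0=6+0=6
L[3]='2': occ=1, LF[3]=C('2')+1=6+1=7
L[4]='2': occ=2, LF[4]=C('2')+2=6+2=8
L[5]='1': occ=1, LF[5]=C('1')+1=3+1=4
L[6]='B': occ=1, LF[6]=C('B')+1=10+1=11
L[7]='A': occ=0, LF[7]=C('A')+0=9+0=9
L[8]='B': occ=2, LF[8]=C('B')+2=10+2=12
L[9]='C': occ=0, LF[9]=C('C')+0=14+0=14
L[10]='0': occ=0, LF[10]=C('0')+0=1+0=1
L[11]='B': occ=3, LF[11]=C('B')+3=10+3=13
L[12]='$': occ=0, LF[12]=C('$')+0=0+0=0
L[13]='1': occ=2, LF[13]=C('1')+2=3+2=5
L[14]='0': occ=1, LF[14]=C('0')+1=1+1=2

Answer: 10 3 6 7 8 4 11 9 12 14 1 13 0 5 2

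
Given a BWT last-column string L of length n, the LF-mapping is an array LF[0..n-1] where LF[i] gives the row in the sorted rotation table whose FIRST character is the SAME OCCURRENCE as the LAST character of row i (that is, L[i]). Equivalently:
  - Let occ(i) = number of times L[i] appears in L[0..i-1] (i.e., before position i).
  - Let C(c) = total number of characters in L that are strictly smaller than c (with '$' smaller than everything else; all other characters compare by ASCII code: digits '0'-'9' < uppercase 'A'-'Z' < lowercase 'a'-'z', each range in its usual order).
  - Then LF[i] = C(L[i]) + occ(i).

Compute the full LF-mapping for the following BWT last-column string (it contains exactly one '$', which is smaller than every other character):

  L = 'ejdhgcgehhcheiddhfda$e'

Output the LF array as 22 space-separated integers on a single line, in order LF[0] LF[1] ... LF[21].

Answer: 8 21 4 15 13 2 14 9 16 17 3 18 10 20 5 6 19 12 7 1 0 11

Derivation:
Char counts: '$':1, 'a':1, 'c':2, 'd':4, 'e':4, 'f':1, 'g':2, 'h':5, 'i':1, 'j':1
C (first-col start): C('$')=0, C('a')=1, C('c')=2, C('d')=4, C('e')=8, C('f')=12, C('g')=13, C('h')=15, C('i')=20, C('j')=21
L[0]='e': occ=0, LF[0]=C('e')+0=8+0=8
L[1]='j': occ=0, LF[1]=C('j')+0=21+0=21
L[2]='d': occ=0, LF[2]=C('d')+0=4+0=4
L[3]='h': occ=0, LF[3]=C('h')+0=15+0=15
L[4]='g': occ=0, LF[4]=C('g')+0=13+0=13
L[5]='c': occ=0, LF[5]=C('c')+0=2+0=2
L[6]='g': occ=1, LF[6]=C('g')+1=13+1=14
L[7]='e': occ=1, LF[7]=C('e')+1=8+1=9
L[8]='h': occ=1, LF[8]=C('h')+1=15+1=16
L[9]='h': occ=2, LF[9]=C('h')+2=15+2=17
L[10]='c': occ=1, LF[10]=C('c')+1=2+1=3
L[11]='h': occ=3, LF[11]=C('h')+3=15+3=18
L[12]='e': occ=2, LF[12]=C('e')+2=8+2=10
L[13]='i': occ=0, LF[13]=C('i')+0=20+0=20
L[14]='d': occ=1, LF[14]=C('d')+1=4+1=5
L[15]='d': occ=2, LF[15]=C('d')+2=4+2=6
L[16]='h': occ=4, LF[16]=C('h')+4=15+4=19
L[17]='f': occ=0, LF[17]=C('f')+0=12+0=12
L[18]='d': occ=3, LF[18]=C('d')+3=4+3=7
L[19]='a': occ=0, LF[19]=C('a')+0=1+0=1
L[20]='$': occ=0, LF[20]=C('$')+0=0+0=0
L[21]='e': occ=3, LF[21]=C('e')+3=8+3=11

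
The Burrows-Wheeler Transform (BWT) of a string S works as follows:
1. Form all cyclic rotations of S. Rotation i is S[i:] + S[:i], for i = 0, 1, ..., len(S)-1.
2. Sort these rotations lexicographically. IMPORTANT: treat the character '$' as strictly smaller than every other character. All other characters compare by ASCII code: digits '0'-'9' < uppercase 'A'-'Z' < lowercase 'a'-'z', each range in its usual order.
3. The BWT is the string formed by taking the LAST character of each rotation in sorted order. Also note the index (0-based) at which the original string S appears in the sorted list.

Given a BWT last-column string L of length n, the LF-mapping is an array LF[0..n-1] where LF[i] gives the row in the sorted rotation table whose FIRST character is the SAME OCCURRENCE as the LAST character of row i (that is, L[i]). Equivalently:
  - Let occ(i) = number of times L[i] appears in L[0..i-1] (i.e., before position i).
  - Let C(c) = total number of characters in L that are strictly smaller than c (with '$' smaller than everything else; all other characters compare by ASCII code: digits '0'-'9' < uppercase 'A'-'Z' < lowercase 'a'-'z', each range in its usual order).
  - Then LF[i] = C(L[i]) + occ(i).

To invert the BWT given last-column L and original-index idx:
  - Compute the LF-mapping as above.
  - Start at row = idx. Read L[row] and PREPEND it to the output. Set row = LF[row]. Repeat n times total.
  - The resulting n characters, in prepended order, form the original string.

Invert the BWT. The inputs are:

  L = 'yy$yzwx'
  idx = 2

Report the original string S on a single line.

LF mapping: 3 4 0 5 6 1 2
Walk LF starting at row 2, prepending L[row]:
  step 1: row=2, L[2]='$', prepend. Next row=LF[2]=0
  step 2: row=0, L[0]='y', prepend. Next row=LF[0]=3
  step 3: row=3, L[3]='y', prepend. Next row=LF[3]=5
  step 4: row=5, L[5]='w', prepend. Next row=LF[5]=1
  step 5: row=1, L[1]='y', prepend. Next row=LF[1]=4
  step 6: row=4, L[4]='z', prepend. Next row=LF[4]=6
  step 7: row=6, L[6]='x', prepend. Next row=LF[6]=2
Reversed output: xzywyy$

Answer: xzywyy$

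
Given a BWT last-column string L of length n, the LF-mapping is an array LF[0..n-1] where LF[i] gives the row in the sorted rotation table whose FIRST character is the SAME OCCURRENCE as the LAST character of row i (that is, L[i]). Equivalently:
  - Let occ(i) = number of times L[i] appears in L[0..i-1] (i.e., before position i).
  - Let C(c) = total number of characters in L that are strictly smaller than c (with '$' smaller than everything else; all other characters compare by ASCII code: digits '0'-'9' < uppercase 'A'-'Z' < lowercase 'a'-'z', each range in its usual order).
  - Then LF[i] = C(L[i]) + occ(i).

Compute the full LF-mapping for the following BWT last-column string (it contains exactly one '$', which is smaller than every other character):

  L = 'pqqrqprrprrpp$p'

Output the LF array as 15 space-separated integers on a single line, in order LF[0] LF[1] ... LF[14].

Char counts: '$':1, 'p':6, 'q':3, 'r':5
C (first-col start): C('$')=0, C('p')=1, C('q')=7, C('r')=10
L[0]='p': occ=0, LF[0]=C('p')+0=1+0=1
L[1]='q': occ=0, LF[1]=C('q')+0=7+0=7
L[2]='q': occ=1, LF[2]=C('q')+1=7+1=8
L[3]='r': occ=0, LF[3]=C('r')+0=10+0=10
L[4]='q': occ=2, LF[4]=C('q')+2=7+2=9
L[5]='p': occ=1, LF[5]=C('p')+1=1+1=2
L[6]='r': occ=1, LF[6]=C('r')+1=10+1=11
L[7]='r': occ=2, LF[7]=C('r')+2=10+2=12
L[8]='p': occ=2, LF[8]=C('p')+2=1+2=3
L[9]='r': occ=3, LF[9]=C('r')+3=10+3=13
L[10]='r': occ=4, LF[10]=C('r')+4=10+4=14
L[11]='p': occ=3, LF[11]=C('p')+3=1+3=4
L[12]='p': occ=4, LF[12]=C('p')+4=1+4=5
L[13]='$': occ=0, LF[13]=C('$')+0=0+0=0
L[14]='p': occ=5, LF[14]=C('p')+5=1+5=6

Answer: 1 7 8 10 9 2 11 12 3 13 14 4 5 0 6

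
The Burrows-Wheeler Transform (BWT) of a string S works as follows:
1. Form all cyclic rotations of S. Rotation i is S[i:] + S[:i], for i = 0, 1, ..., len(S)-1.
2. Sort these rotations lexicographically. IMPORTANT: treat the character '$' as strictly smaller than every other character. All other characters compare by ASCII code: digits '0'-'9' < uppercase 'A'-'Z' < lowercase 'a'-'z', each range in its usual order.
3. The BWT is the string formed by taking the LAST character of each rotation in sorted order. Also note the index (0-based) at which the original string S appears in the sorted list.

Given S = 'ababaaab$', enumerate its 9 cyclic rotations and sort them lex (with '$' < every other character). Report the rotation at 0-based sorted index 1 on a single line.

Answer: aaab$abab

Derivation:
All 9 rotations (rotation i = S[i:]+S[:i]):
  rot[0] = ababaaab$
  rot[1] = babaaab$a
  rot[2] = abaaab$ab
  rot[3] = baaab$aba
  rot[4] = aaab$abab
  rot[5] = aab$ababa
  rot[6] = ab$ababaa
  rot[7] = b$ababaaa
  rot[8] = $ababaaab
Sorted (with $ < everything):
  sorted[0] = $ababaaab
  sorted[1] = aaab$abab
  sorted[2] = aab$ababa
  sorted[3] = ab$ababaa
  sorted[4] = abaaab$ab
  sorted[5] = ababaaab$
  sorted[6] = b$ababaaa
  sorted[7] = baaab$aba
  sorted[8] = babaaab$a
sorted[1] = aaab$abab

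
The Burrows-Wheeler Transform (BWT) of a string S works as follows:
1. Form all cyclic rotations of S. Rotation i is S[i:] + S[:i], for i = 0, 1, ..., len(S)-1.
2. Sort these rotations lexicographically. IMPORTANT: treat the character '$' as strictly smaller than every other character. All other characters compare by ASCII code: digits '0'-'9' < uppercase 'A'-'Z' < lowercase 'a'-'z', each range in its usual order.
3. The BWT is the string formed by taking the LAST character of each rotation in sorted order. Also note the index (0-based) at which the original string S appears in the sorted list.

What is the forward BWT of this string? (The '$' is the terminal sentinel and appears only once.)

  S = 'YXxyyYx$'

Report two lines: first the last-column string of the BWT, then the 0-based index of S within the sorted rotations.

All 8 rotations (rotation i = S[i:]+S[:i]):
  rot[0] = YXxyyYx$
  rot[1] = XxyyYx$Y
  rot[2] = xyyYx$YX
  rot[3] = yyYx$YXx
  rot[4] = yYx$YXxy
  rot[5] = Yx$YXxyy
  rot[6] = x$YXxyyY
  rot[7] = $YXxyyYx
Sorted (with $ < everything):
  sorted[0] = $YXxyyYx  (last char: 'x')
  sorted[1] = XxyyYx$Y  (last char: 'Y')
  sorted[2] = YXxyyYx$  (last char: '$')
  sorted[3] = Yx$YXxyy  (last char: 'y')
  sorted[4] = x$YXxyyY  (last char: 'Y')
  sorted[5] = xyyYx$YX  (last char: 'X')
  sorted[6] = yYx$YXxy  (last char: 'y')
  sorted[7] = yyYx$YXx  (last char: 'x')
Last column: xY$yYXyx
Original string S is at sorted index 2

Answer: xY$yYXyx
2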